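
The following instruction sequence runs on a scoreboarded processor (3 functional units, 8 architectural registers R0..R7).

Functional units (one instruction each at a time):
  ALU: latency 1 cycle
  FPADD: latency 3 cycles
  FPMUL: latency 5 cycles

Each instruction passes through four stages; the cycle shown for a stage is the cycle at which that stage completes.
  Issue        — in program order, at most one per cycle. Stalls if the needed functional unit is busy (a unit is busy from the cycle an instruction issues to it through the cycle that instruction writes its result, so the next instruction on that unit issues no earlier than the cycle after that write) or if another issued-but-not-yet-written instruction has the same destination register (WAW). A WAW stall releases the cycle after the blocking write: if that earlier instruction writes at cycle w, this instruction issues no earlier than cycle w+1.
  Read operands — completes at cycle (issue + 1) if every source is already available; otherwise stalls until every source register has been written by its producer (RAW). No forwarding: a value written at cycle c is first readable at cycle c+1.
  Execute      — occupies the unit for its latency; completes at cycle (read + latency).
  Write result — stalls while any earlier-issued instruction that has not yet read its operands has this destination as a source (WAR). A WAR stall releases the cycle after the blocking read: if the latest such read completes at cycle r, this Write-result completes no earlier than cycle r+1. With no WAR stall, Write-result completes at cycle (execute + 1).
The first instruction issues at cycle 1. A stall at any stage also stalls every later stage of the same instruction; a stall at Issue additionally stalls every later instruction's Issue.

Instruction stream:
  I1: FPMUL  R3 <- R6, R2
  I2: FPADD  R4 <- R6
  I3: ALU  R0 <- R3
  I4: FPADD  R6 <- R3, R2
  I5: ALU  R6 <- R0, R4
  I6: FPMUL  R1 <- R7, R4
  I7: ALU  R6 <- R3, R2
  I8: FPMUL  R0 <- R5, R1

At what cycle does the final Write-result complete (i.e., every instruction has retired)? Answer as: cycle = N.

t=1  I1 dispatched to FPMUL
t=2  I1 operands ready, I2 dispatched to FPADD
t=3  I2 operands ready, I3 dispatched to ALU
t=6  I2 complete
t=7  I1 complete, R4←I2
t=8  R3←I1, I4 dispatched to FPADD
t=9  I3 operands ready, I4 operands ready
t=10  I3 complete
t=11  R0←I3
t=12  I4 complete
t=13  R6←I4
t=14  I5 dispatched to ALU
t=15  I5 operands ready, I6 dispatched to FPMUL
t=16  I5 complete, I6 operands ready
t=17  R6←I5
t=18  I7 dispatched to ALU
t=19  I7 operands ready
t=20  I7 complete
t=21  I6 complete, R6←I7
t=22  R1←I6
t=23  I8 dispatched to FPMUL
t=24  I8 operands ready
t=29  I8 complete
t=30  R0←I8

cycle = 30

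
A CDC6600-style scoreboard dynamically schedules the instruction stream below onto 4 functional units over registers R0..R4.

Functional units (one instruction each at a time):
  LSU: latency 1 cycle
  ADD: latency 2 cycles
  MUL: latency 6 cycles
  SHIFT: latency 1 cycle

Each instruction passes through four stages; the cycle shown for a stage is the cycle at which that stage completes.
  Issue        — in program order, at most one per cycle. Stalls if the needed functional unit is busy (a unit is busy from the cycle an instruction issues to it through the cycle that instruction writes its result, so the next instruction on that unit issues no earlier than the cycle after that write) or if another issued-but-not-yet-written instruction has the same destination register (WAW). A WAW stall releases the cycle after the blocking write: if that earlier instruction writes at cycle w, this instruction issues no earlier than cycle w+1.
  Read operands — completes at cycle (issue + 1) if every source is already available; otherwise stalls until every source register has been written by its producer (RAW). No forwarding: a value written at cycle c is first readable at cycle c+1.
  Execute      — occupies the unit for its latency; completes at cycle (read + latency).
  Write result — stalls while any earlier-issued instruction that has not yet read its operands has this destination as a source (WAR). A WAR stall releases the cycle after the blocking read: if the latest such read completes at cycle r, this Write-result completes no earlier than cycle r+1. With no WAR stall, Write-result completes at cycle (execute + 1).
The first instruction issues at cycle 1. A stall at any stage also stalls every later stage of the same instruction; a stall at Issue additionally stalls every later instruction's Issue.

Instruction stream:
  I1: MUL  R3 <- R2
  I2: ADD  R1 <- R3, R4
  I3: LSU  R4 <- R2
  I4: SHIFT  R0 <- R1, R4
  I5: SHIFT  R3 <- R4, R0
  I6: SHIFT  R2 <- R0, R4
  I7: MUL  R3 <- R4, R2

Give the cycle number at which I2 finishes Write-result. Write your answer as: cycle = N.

[1] I1 issues→MUL
[2] I1 reads; I2 issues→ADD
[3] I3 issues→LSU
[4] I3 reads; I4 issues→SHIFT
[5] I3 exec-done
[8] I1 exec-done
[9] I1 writes R3
[10] I2 reads
[11] I3 writes R4
[12] I2 exec-done
[13] I2 writes R1
[14] I4 reads
[15] I4 exec-done
[16] I4 writes R0
[17] I5 issues→SHIFT
[18] I5 reads
[19] I5 exec-done
[20] I5 writes R3
[21] I6 issues→SHIFT
[22] I6 reads; I7 issues→MUL
[23] I6 exec-done
[24] I6 writes R2
[25] I7 reads
[31] I7 exec-done
[32] I7 writes R3

cycle = 13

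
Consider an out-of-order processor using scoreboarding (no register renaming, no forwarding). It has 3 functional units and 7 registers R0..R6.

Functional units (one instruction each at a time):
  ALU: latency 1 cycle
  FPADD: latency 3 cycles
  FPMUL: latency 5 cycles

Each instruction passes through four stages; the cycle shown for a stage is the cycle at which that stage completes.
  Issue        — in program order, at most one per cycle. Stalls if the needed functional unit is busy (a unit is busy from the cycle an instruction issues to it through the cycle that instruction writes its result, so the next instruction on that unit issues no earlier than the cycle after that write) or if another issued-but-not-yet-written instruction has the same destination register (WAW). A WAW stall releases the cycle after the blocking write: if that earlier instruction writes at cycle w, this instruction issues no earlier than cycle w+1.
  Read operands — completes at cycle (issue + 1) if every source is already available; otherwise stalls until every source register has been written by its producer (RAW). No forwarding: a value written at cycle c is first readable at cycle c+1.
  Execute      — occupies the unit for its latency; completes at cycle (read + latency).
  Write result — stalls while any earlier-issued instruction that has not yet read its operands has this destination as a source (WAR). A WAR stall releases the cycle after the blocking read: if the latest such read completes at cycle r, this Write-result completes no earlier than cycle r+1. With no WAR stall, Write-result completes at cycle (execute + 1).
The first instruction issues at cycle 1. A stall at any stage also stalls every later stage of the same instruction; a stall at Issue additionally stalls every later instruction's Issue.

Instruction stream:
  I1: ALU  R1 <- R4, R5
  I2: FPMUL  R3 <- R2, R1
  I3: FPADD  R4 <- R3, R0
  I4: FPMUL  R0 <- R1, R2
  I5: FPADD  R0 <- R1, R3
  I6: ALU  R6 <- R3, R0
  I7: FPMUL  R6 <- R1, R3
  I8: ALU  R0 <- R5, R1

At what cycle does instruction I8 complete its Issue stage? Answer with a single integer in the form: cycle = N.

I1: IS=1 RO=2 EX=3 WR=4
I2: IS=2 RO=5 EX=10 WR=11  [RAW R1: wait I1 write@4]
I3: IS=3 RO=12 EX=15 WR=16  [RAW R3: wait I2 write@11]
I4: IS=12 RO=13 EX=18 WR=19  [struct: FPMUL busy until I2 writes@11]
I5: IS=20 RO=21 EX=24 WR=25  [WAW R0: wait I4 write@19]
I6: IS=21 RO=26 EX=27 WR=28  [RAW R0: wait I5 write@25]
I7: IS=29 RO=30 EX=35 WR=36  [WAW R6: wait I6 write@28]
I8: IS=30 RO=31 EX=32 WR=33

cycle = 30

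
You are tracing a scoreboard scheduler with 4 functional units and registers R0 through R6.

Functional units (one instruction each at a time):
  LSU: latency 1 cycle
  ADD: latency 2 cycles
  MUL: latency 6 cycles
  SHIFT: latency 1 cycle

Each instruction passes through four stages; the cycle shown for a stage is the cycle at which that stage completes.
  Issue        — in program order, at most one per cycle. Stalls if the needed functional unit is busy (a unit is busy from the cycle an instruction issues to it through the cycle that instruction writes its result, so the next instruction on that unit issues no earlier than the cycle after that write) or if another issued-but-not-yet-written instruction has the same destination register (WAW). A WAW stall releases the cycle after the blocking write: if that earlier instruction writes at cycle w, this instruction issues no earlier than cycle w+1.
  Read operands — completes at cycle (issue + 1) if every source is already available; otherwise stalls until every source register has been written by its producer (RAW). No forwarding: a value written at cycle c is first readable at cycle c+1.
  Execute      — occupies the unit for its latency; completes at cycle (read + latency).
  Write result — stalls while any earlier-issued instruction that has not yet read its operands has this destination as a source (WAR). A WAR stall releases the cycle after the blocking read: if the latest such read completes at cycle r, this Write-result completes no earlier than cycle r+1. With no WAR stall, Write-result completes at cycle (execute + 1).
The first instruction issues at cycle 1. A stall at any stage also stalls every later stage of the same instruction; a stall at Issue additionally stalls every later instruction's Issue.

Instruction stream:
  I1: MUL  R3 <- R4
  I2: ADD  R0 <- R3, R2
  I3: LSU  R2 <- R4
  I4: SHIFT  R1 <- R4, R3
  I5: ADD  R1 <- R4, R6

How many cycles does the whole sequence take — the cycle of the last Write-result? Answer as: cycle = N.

cycle = 18

[1] I1 issues→MUL
[2] I1 reads | I2 issues→ADD
[3] I3 issues→LSU
[4] I3 reads | I4 issues→SHIFT
[5] I3 exec-done
[8] I1 exec-done
[9] I1 writes R3
[10] I2 reads | I4 reads
[11] I3 writes R2 | I4 exec-done
[12] I2 exec-done | I4 writes R1
[13] I2 writes R0
[14] I5 issues→ADD
[15] I5 reads
[17] I5 exec-done
[18] I5 writes R1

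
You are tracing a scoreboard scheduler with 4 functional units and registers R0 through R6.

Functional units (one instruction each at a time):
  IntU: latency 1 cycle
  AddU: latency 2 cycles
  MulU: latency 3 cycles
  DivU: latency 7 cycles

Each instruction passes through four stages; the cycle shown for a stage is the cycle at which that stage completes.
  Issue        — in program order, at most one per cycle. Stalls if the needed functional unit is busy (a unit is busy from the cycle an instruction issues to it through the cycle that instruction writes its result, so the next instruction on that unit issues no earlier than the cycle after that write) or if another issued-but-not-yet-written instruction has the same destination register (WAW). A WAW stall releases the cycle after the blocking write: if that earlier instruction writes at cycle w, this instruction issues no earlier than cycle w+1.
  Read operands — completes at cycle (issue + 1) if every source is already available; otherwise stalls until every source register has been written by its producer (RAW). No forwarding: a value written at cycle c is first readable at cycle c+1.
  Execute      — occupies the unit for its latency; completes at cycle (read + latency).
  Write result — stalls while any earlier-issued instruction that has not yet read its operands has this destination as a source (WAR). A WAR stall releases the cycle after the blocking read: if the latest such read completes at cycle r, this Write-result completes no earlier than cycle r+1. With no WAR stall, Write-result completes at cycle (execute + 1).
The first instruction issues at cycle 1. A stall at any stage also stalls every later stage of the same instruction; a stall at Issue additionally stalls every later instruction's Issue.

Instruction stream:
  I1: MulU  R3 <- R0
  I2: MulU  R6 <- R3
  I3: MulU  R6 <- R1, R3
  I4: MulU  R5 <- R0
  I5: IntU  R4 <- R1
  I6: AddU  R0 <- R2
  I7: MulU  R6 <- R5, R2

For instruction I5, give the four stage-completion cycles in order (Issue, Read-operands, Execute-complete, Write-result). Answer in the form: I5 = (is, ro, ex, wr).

[1] I1 issues→MulU
[2] I1 reads
[5] I1 exec-done
[6] I1 writes R3
[7] I2 issues→MulU
[8] I2 reads
[11] I2 exec-done
[12] I2 writes R6
[13] I3 issues→MulU
[14] I3 reads
[17] I3 exec-done
[18] I3 writes R6
[19] I4 issues→MulU
[20] I4 reads; I5 issues→IntU
[21] I5 reads; I6 issues→AddU
[22] I5 exec-done; I6 reads
[23] I4 exec-done; I5 writes R4
[24] I4 writes R5; I6 exec-done
[25] I6 writes R0; I7 issues→MulU
[26] I7 reads
[29] I7 exec-done
[30] I7 writes R6

I5 = (20, 21, 22, 23)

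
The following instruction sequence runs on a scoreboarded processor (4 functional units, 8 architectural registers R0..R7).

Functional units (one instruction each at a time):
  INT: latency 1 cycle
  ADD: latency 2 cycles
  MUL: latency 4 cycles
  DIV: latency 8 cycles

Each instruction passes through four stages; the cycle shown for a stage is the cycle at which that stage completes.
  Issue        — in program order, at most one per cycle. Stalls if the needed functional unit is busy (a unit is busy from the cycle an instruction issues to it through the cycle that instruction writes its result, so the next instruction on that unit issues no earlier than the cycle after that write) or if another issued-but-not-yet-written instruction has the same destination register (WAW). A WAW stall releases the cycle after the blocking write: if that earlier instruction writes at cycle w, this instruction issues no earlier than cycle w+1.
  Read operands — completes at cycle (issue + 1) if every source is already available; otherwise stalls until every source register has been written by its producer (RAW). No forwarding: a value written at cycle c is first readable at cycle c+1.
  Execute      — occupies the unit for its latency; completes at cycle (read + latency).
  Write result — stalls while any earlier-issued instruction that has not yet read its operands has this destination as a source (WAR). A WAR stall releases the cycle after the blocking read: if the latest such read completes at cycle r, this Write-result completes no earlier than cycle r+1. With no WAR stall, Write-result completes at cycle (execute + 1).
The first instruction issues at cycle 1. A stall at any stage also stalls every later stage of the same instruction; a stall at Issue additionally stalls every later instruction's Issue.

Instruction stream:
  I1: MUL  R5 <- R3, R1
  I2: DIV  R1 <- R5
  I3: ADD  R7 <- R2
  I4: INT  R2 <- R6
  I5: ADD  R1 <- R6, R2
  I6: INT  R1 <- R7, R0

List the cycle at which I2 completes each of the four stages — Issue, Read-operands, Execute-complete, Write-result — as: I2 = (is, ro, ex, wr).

cycle 1: I1 dispatched to MUL
cycle 2: I1 operands ready, I2 dispatched to DIV
cycle 3: I3 dispatched to ADD
cycle 4: I3 operands ready, I4 dispatched to INT
cycle 5: I4 operands ready
cycle 6: I1 complete, I3 complete, I4 complete
cycle 7: R5←I1, R7←I3, R2←I4
cycle 8: I2 operands ready
cycle 16: I2 complete
cycle 17: R1←I2
cycle 18: I5 dispatched to ADD
cycle 19: I5 operands ready
cycle 21: I5 complete
cycle 22: R1←I5
cycle 23: I6 dispatched to INT
cycle 24: I6 operands ready
cycle 25: I6 complete
cycle 26: R1←I6

I2 = (2, 8, 16, 17)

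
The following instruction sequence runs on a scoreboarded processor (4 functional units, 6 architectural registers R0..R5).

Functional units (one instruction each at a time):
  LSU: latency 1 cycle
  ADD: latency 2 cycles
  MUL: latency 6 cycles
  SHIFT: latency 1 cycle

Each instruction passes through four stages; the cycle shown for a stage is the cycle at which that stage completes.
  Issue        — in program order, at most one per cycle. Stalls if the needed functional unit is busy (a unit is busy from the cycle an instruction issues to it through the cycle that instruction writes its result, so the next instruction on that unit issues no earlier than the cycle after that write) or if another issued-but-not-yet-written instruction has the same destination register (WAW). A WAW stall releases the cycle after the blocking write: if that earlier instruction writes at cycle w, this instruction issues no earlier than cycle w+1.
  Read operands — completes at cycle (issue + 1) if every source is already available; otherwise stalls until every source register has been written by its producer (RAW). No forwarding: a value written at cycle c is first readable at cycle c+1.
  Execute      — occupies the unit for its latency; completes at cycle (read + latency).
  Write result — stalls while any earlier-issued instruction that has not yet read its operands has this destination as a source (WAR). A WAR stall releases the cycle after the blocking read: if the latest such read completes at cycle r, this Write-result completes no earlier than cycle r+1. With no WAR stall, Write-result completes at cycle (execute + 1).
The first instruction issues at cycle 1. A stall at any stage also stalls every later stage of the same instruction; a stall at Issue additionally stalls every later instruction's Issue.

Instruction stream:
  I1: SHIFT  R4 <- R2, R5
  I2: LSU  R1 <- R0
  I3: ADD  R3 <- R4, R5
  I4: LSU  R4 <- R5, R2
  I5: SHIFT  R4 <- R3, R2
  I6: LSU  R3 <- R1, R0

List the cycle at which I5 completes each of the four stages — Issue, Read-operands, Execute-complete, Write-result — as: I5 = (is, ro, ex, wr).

t=1  I1→SHIFT
t=2  I1 RO | I2→LSU
t=3  I1 EX | I2 RO | I3→ADD
t=4  I1 WR R4 | I2 EX
t=5  I2 WR R1 | I3 RO
t=6  I4→LSU
t=7  I3 EX | I4 RO
t=8  I3 WR R3 | I4 EX
t=9  I4 WR R4
t=10  I5→SHIFT
t=11  I5 RO | I6→LSU
t=12  I5 EX | I6 RO
t=13  I5 WR R4 | I6 EX
t=14  I6 WR R3

I5 = (10, 11, 12, 13)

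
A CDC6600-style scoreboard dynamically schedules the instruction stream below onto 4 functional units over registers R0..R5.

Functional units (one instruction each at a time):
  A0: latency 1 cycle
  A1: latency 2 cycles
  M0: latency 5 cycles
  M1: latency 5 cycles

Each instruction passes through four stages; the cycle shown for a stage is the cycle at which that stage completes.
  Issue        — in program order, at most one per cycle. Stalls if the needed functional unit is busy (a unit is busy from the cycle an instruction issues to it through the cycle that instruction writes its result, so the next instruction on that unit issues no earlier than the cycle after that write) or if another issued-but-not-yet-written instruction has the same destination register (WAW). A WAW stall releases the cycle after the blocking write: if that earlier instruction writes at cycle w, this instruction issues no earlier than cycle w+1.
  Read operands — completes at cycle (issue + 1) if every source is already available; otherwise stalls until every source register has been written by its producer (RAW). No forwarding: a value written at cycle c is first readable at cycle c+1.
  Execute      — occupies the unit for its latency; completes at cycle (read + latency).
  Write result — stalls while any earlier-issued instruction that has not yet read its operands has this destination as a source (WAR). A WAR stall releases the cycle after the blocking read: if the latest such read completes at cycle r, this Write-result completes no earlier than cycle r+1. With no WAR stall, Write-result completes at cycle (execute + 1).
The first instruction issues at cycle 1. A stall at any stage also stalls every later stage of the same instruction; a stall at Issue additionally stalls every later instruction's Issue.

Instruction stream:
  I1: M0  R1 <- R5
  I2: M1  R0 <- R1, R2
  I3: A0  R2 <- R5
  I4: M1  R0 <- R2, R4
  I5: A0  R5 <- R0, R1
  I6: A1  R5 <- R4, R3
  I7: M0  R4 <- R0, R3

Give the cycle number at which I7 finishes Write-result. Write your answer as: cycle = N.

cycle = 35

1) issue 1, read 2, done 7, write 8
2) issue 2, read 9, done 14, write 15  <RAW R1: wait I1 write@8>
3) issue 3, read 4, done 5, write 10  <WAR R2: wait I2 read@9>
4) issue 16, read 17, done 22, write 23  <struct: M1 busy until I2 writes@15>
5) issue 17, read 24, done 25, write 26  <RAW R0: wait I4 write@23>
6) issue 27, read 28, done 30, write 31  <WAW R5: wait I5 write@26>
7) issue 28, read 29, done 34, write 35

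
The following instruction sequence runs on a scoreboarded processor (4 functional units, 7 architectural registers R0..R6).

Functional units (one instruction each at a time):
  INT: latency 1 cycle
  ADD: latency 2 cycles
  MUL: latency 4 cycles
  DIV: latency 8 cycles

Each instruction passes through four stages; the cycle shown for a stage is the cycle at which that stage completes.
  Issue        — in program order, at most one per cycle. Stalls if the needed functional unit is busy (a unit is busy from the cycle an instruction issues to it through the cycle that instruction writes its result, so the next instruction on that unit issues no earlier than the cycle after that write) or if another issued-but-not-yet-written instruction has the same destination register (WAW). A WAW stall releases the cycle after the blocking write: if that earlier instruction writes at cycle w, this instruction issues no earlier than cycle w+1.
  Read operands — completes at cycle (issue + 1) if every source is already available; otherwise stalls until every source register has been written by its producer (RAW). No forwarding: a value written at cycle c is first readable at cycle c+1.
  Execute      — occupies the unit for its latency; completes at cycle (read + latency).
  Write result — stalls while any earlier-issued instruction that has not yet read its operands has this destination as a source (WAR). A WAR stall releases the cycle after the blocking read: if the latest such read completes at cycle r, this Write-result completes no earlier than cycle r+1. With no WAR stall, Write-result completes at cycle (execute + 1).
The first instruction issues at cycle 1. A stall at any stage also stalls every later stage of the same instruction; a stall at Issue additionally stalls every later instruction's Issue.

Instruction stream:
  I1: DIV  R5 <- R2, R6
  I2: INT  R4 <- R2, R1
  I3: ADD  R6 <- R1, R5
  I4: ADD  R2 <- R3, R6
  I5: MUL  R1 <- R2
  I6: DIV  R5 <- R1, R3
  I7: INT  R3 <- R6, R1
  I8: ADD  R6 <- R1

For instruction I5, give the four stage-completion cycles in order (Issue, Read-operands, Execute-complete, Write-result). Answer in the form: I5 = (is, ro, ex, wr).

I5 = (17, 21, 25, 26)

cycle 1: I1→DIV
cycle 2: I1 RO · I2→INT
cycle 3: I2 RO · I3→ADD
cycle 4: I2 EX
cycle 5: I2 WR R4
cycle 10: I1 EX
cycle 11: I1 WR R5
cycle 12: I3 RO
cycle 14: I3 EX
cycle 15: I3 WR R6
cycle 16: I4→ADD
cycle 17: I4 RO · I5→MUL
cycle 18: I6→DIV
cycle 19: I4 EX · I7→INT
cycle 20: I4 WR R2
cycle 21: I5 RO · I8→ADD
cycle 25: I5 EX
cycle 26: I5 WR R1
cycle 27: I6 RO · I7 RO · I8 RO
cycle 28: I7 EX
cycle 29: I7 WR R3 · I8 EX
cycle 30: I8 WR R6
cycle 35: I6 EX
cycle 36: I6 WR R5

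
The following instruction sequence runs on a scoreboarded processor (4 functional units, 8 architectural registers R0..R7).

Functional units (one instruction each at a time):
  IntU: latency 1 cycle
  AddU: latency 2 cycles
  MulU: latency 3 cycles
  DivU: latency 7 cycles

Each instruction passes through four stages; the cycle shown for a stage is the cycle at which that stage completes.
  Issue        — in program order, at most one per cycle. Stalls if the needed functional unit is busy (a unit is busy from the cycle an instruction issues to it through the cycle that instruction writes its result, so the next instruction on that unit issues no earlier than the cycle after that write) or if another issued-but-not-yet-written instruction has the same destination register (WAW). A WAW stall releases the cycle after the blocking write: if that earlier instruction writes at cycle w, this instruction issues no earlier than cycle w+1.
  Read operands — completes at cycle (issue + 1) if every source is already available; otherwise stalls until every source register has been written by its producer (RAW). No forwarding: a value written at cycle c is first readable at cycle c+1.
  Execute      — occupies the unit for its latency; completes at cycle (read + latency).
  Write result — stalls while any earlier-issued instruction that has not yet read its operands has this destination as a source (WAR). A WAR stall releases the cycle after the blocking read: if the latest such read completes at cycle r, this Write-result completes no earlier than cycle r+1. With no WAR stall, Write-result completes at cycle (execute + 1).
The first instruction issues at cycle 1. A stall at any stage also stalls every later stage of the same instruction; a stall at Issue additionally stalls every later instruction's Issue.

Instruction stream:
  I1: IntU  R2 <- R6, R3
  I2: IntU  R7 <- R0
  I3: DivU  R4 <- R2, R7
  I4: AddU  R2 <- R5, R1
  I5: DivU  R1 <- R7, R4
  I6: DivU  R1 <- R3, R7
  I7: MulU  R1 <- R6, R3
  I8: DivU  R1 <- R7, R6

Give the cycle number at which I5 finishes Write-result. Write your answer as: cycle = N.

  I1 | 1 | 2 | 3 | 4
  I2 | 5 | 6 | 7 | 8   struct: IntU busy until I1 writes@4
  I3 | 6 | 9 | 16 | 17   RAW R7: wait I2 write@8
  I4 | 7 | 8 | 10 | 11
  I5 | 18 | 19 | 26 | 27   struct: DivU busy until I3 writes@17
  I6 | 28 | 29 | 36 | 37   struct: DivU busy until I5 writes@27
  I7 | 38 | 39 | 42 | 43   WAW R1: wait I6 write@37
  I8 | 44 | 45 | 52 | 53   WAW R1: wait I7 write@43

cycle = 27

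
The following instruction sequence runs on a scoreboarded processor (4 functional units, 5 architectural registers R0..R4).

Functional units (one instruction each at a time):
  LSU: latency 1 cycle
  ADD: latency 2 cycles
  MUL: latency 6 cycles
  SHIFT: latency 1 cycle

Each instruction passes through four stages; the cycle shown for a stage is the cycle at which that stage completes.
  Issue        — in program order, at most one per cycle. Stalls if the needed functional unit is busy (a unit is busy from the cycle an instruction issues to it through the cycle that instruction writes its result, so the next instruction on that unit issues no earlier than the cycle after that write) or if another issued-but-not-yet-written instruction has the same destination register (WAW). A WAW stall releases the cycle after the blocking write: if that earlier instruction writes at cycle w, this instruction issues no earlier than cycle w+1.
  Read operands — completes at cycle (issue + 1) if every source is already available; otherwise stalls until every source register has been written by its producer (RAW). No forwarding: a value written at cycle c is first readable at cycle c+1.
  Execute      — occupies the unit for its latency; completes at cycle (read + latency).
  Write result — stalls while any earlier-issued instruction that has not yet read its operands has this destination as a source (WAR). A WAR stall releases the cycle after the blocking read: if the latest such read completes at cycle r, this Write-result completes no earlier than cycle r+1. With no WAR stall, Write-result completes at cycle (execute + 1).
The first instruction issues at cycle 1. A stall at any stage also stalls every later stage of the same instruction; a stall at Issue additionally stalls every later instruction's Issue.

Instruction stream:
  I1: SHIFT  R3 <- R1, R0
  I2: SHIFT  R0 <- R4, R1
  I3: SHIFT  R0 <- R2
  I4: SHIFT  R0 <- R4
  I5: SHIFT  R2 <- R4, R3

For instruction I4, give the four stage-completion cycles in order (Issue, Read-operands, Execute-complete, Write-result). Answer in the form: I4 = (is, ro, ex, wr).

I4 = (13, 14, 15, 16)

I1 -> (1, 2, 3, 4)
I2 -> (5, 6, 7, 8)  // struct: SHIFT busy until I1 writes@4
I3 -> (9, 10, 11, 12)  // struct: SHIFT busy until I2 writes@8
I4 -> (13, 14, 15, 16)  // struct: SHIFT busy until I3 writes@12
I5 -> (17, 18, 19, 20)  // struct: SHIFT busy until I4 writes@16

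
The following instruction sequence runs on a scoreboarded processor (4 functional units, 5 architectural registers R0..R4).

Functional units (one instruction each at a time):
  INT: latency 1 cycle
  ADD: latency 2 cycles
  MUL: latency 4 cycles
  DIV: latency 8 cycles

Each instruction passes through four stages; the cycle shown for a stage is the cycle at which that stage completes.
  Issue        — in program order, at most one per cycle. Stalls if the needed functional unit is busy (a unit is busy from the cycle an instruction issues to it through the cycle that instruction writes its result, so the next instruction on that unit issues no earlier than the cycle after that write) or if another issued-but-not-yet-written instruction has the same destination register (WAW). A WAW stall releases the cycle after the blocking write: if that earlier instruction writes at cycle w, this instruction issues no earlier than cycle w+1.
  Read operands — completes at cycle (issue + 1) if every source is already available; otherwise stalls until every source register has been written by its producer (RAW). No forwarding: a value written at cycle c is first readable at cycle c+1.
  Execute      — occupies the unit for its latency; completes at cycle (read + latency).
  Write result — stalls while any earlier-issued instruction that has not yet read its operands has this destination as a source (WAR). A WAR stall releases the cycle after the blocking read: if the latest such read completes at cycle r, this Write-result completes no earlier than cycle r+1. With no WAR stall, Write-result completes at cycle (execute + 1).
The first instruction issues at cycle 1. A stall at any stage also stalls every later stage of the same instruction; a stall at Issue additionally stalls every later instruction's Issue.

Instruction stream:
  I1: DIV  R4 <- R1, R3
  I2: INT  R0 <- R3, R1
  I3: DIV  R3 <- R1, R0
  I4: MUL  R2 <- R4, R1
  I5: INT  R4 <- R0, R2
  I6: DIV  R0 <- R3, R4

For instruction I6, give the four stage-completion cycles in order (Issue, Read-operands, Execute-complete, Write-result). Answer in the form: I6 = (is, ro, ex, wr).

[I1] 1/2/10/11
[I2] 2/3/4/5
[I3] 12/13/21/22  (struct: DIV busy until I1 writes@11)
[I4] 13/14/18/19
[I5] 14/20/21/22  (RAW R2: wait I4 write@19)
[I6] 23/24/32/33  (struct: DIV busy until I3 writes@22)

I6 = (23, 24, 32, 33)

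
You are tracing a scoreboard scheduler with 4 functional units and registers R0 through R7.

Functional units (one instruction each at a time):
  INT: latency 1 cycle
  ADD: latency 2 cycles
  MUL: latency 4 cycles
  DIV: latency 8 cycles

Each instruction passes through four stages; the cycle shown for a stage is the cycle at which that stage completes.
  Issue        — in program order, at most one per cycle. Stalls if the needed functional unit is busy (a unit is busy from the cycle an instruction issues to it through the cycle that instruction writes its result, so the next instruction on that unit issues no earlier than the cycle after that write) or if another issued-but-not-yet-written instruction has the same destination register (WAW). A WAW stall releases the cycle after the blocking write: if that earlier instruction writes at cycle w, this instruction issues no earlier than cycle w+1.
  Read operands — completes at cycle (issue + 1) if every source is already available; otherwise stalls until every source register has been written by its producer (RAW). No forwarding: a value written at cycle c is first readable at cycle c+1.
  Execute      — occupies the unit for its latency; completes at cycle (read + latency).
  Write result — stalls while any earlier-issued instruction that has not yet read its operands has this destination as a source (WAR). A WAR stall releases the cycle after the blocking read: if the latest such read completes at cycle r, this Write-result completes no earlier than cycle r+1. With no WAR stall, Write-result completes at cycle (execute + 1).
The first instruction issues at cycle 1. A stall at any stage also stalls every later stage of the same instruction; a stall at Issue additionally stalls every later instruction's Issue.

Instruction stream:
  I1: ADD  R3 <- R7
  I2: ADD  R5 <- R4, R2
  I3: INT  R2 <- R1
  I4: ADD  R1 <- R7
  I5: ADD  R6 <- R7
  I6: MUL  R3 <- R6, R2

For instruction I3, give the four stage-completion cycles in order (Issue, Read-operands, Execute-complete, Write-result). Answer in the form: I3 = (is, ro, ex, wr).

[I1] 1/2/4/5
[I2] 6/7/9/10  (struct: ADD busy until I1 writes@5)
[I3] 7/8/9/10
[I4] 11/12/14/15  (struct: ADD busy until I2 writes@10)
[I5] 16/17/19/20  (struct: ADD busy until I4 writes@15)
[I6] 17/21/25/26  (RAW R6: wait I5 write@20)

I3 = (7, 8, 9, 10)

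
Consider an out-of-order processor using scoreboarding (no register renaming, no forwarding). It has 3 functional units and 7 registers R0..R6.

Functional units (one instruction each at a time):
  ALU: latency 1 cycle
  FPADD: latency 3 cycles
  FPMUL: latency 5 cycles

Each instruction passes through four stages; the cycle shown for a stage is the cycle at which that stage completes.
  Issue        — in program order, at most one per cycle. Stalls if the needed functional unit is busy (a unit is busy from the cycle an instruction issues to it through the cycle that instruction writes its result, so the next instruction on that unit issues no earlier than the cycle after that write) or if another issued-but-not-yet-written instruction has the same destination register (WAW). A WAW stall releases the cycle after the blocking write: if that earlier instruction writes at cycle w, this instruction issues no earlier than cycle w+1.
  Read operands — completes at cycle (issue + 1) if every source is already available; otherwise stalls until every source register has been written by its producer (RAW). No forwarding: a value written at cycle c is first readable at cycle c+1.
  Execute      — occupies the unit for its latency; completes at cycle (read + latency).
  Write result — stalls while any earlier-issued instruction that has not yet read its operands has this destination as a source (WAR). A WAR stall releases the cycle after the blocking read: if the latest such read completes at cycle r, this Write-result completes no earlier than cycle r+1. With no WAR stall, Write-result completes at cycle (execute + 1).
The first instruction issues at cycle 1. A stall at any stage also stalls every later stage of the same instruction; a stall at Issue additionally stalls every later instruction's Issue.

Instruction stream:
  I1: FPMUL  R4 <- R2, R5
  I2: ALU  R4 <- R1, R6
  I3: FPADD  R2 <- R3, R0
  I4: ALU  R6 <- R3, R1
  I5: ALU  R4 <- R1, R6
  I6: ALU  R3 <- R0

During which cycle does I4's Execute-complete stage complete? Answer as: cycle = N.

t=1  issue I1 (FPMUL)
t=2  I1 read-ops
t=7  I1 finished on FPMUL
t=8  I1→R4
t=9  issue I2 (ALU)
t=10  I2 read-ops | issue I3 (FPADD)
t=11  I2 finished on ALU | I3 read-ops
t=12  I2→R4
t=13  issue I4 (ALU)
t=14  I3 finished on FPADD | I4 read-ops
t=15  I3→R2 | I4 finished on ALU
t=16  I4→R6
t=17  issue I5 (ALU)
t=18  I5 read-ops
t=19  I5 finished on ALU
t=20  I5→R4
t=21  issue I6 (ALU)
t=22  I6 read-ops
t=23  I6 finished on ALU
t=24  I6→R3

cycle = 15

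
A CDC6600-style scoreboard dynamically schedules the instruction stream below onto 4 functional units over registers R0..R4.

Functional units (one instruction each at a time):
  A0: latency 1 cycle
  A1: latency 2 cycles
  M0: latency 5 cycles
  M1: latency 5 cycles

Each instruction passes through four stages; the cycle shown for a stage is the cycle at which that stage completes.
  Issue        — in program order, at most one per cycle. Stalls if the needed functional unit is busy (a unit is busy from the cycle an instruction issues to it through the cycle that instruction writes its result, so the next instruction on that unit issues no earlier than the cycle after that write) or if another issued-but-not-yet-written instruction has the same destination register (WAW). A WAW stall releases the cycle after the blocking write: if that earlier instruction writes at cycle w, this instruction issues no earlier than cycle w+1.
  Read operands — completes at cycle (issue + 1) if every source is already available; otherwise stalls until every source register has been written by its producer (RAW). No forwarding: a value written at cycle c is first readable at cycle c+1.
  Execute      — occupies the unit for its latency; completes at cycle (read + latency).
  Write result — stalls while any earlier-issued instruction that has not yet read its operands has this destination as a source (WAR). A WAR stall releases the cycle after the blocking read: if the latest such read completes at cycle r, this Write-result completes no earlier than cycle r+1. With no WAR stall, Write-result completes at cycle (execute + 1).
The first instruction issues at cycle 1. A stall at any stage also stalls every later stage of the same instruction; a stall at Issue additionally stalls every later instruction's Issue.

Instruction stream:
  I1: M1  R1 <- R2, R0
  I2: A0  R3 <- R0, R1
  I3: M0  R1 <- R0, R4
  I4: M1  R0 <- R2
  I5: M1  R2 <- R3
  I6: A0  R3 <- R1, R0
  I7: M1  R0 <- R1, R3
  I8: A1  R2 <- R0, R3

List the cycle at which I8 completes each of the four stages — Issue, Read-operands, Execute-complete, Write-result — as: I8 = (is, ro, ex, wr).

I8 = (27, 34, 36, 37)

t=1  I1→M1
t=2  I1 RO; I2→A0
t=7  I1 EX
t=8  I1 WR R1
t=9  I2 RO; I3→M0
t=10  I2 EX; I3 RO; I4→M1
t=11  I2 WR R3; I4 RO
t=15  I3 EX
t=16  I3 WR R1; I4 EX
t=17  I4 WR R0
t=18  I5→M1
t=19  I5 RO; I6→A0
t=20  I6 RO
t=21  I6 EX
t=22  I6 WR R3
t=24  I5 EX
t=25  I5 WR R2
t=26  I7→M1
t=27  I7 RO; I8→A1
t=32  I7 EX
t=33  I7 WR R0
t=34  I8 RO
t=36  I8 EX
t=37  I8 WR R2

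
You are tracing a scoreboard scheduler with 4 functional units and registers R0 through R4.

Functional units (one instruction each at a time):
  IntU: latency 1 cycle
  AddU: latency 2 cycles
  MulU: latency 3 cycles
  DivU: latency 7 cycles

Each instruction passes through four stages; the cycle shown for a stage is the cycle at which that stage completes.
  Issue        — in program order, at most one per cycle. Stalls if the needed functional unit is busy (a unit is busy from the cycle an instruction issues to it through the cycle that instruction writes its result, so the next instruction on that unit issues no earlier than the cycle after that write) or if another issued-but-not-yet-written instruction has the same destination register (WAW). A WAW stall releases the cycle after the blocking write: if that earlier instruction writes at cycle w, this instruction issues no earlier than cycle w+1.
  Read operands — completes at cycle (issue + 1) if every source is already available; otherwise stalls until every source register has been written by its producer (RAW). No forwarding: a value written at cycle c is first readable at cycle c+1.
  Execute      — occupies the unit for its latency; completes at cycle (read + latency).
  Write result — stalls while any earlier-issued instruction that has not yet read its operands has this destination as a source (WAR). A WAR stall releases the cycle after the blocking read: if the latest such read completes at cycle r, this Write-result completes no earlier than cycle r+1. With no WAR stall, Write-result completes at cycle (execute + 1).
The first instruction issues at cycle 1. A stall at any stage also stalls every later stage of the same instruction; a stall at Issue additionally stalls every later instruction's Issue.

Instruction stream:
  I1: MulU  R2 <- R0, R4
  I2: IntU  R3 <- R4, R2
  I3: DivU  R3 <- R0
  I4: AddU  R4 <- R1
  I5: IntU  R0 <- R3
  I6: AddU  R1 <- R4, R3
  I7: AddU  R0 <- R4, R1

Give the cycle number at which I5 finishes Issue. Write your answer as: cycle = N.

cycle = 12

t=1  I1→MulU
t=2  I1 RO | I2→IntU
t=5  I1 EX
t=6  I1 WR R2
t=7  I2 RO
t=8  I2 EX
t=9  I2 WR R3
t=10  I3→DivU
t=11  I3 RO | I4→AddU
t=12  I4 RO | I5→IntU
t=14  I4 EX
t=15  I4 WR R4
t=16  I6→AddU
t=18  I3 EX
t=19  I3 WR R3
t=20  I5 RO | I6 RO
t=21  I5 EX
t=22  I5 WR R0 | I6 EX
t=23  I6 WR R1
t=24  I7→AddU
t=25  I7 RO
t=27  I7 EX
t=28  I7 WR R0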